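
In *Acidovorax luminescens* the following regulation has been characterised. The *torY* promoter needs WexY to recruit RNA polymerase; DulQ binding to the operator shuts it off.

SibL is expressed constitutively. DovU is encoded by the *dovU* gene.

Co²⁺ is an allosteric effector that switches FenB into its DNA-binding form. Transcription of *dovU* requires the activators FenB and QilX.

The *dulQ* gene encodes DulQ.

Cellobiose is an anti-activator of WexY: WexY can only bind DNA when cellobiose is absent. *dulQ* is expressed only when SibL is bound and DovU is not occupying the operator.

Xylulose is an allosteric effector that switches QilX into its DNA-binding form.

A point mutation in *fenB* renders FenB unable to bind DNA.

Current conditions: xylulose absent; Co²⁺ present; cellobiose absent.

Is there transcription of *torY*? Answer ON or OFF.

OFF

Cellobiose is absent, so WexY is active.
SibL is produced constitutively and is active.
FenB is non-functional in this strain, so it has no effect.
Xylulose is absent, so QilX is inactive.
Required activator FenB is absent, so *dovU* is not transcribed.
So DovU is not produced.
No repressor is bound and SibL is active, so *dulQ* is transcribed.
So DulQ is produced and active.
With repressor DulQ bound, *torY* is not transcribed.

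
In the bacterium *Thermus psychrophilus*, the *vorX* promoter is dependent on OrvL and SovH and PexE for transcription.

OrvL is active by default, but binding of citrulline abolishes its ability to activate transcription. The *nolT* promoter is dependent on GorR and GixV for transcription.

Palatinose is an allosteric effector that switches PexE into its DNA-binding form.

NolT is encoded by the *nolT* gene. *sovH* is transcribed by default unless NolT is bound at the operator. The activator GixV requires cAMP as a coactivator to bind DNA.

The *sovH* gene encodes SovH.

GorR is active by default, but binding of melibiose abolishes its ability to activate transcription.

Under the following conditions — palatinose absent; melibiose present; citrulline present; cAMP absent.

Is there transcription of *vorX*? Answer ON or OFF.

OFF

Citrulline is present, so OrvL is inactive.
Melibiose is present, so GorR is inactive.
cAMP is absent, so GixV is inactive.
Required activator GorR is absent, so *nolT* is not transcribed.
So NolT is not produced.
With no repressor bound, *sovH* is transcribed.
So SovH is produced and active.
Palatinose is absent, so PexE is inactive.
Required activator OrvL is absent, so *vorX* is not transcribed.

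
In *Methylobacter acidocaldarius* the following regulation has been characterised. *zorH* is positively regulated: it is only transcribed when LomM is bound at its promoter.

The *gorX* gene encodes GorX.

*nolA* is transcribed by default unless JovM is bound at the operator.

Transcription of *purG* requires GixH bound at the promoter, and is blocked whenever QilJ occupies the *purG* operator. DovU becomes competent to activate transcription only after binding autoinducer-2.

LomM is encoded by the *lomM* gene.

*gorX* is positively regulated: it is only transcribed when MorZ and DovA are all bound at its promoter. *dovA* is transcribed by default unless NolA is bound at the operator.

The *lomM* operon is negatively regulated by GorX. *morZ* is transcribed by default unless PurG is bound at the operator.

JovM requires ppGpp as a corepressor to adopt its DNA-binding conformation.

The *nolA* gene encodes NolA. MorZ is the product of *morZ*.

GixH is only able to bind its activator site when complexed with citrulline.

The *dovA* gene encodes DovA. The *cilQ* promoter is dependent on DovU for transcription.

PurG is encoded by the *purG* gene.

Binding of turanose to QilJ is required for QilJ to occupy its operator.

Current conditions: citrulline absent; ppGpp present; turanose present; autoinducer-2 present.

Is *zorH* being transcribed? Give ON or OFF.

Turanose is present, so QilJ is active.
Citrulline is absent, so GixH is inactive.
With repressor QilJ bound, *purG* is not transcribed.
So PurG is not produced.
With no repressor bound, *morZ* is transcribed.
So MorZ is produced and active.
ppGpp is present, so JovM is active.
With repressor JovM bound, *nolA* is not transcribed.
So NolA is not produced.
With no repressor bound, *dovA* is transcribed.
So DovA is produced and active.
No repressor is bound and MorZ and DovA are active, so *gorX* is transcribed.
So GorX is produced and active.
With repressor GorX bound, *lomM* is not transcribed.
So LomM is not produced.
Required activator LomM is absent, so *zorH* is not transcribed.

OFF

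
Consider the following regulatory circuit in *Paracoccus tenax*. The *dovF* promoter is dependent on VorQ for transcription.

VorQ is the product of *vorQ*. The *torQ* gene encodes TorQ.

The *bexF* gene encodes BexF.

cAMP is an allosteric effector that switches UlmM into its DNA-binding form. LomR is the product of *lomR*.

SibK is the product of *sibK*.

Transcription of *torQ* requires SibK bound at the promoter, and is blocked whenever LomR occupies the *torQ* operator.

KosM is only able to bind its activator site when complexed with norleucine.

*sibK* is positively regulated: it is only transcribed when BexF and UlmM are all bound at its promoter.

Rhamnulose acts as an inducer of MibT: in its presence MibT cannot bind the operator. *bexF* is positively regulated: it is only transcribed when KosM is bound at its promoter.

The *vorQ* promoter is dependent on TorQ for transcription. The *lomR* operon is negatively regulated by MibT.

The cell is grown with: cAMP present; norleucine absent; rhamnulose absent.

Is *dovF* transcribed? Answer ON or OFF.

OFF

Norleucine is absent, so KosM is inactive.
Required activator KosM is absent, so *bexF* is not transcribed.
So BexF is not produced.
cAMP is present, so UlmM is active.
Required activator BexF is absent, so *sibK* is not transcribed.
So SibK is not produced.
Rhamnulose is absent, so MibT is active.
With repressor MibT bound, *lomR* is not transcribed.
So LomR is not produced.
Required activator SibK is absent, so *torQ* is not transcribed.
So TorQ is not produced.
Required activator TorQ is absent, so *vorQ* is not transcribed.
So VorQ is not produced.
Required activator VorQ is absent, so *dovF* is not transcribed.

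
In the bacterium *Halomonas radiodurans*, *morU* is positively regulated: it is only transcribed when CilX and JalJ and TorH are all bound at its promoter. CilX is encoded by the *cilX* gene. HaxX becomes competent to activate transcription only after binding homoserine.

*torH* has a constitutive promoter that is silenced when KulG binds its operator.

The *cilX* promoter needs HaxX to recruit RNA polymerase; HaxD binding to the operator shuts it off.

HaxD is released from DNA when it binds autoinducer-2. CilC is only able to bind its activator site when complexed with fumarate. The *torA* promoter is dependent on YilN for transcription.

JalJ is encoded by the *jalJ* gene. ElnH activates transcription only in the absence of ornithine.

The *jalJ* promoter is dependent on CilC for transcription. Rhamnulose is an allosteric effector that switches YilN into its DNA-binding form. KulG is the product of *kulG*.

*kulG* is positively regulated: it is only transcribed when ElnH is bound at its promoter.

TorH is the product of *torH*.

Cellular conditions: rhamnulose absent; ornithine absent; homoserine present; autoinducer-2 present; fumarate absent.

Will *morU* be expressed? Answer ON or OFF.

OFF

Homoserine is present, so HaxX is active.
Autoinducer-2 is present, so HaxD is inactive.
No repressor is bound and HaxX is active, so *cilX* is transcribed.
So CilX is produced and active.
Fumarate is absent, so CilC is inactive.
Required activator CilC is absent, so *jalJ* is not transcribed.
So JalJ is not produced.
Ornithine is absent, so ElnH is active.
No repressor is bound and ElnH is active, so *kulG* is transcribed.
So KulG is produced and active.
With repressor KulG bound, *torH* is not transcribed.
So TorH is not produced.
Required activator JalJ is absent, so *morU* is not transcribed.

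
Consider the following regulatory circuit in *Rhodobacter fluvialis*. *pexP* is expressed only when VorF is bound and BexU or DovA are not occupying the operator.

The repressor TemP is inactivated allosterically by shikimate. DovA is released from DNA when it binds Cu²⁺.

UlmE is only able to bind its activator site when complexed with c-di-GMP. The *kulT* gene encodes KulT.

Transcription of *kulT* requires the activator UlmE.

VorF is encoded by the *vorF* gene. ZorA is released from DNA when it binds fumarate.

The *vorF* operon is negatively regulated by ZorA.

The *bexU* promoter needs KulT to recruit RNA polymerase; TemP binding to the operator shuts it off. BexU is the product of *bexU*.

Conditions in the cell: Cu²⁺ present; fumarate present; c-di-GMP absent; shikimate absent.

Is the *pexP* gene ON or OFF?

ON

c-di-GMP is absent, so UlmE is inactive.
Required activator UlmE is absent, so *kulT* is not transcribed.
So KulT is not produced.
Shikimate is absent, so TemP is active.
With repressor TemP bound, *bexU* is not transcribed.
So BexU is not produced.
Fumarate is present, so ZorA is inactive.
With no repressor bound, *vorF* is transcribed.
So VorF is produced and active.
Cu²⁺ is present, so DovA is inactive.
No repressor is bound and VorF is active, so *pexP* is transcribed.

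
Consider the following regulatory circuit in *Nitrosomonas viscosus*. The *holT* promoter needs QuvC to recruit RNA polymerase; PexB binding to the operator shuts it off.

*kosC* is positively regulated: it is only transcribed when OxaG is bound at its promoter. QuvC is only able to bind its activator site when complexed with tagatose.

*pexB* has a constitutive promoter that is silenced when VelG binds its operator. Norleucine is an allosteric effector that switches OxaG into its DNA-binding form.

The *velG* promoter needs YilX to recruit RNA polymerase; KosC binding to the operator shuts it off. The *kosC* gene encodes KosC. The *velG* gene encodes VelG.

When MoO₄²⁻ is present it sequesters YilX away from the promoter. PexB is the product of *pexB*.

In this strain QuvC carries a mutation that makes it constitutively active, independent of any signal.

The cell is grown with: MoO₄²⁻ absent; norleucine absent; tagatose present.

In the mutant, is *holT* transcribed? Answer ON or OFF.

ON

QuvC is constitutively active in this strain.
MoO₄²⁻ is absent, so YilX is active.
Norleucine is absent, so OxaG is inactive.
Required activator OxaG is absent, so *kosC* is not transcribed.
So KosC is not produced.
No repressor is bound and YilX is active, so *velG* is transcribed.
So VelG is produced and active.
With repressor VelG bound, *pexB* is not transcribed.
So PexB is not produced.
No repressor is bound and QuvC is active, so *holT* is transcribed.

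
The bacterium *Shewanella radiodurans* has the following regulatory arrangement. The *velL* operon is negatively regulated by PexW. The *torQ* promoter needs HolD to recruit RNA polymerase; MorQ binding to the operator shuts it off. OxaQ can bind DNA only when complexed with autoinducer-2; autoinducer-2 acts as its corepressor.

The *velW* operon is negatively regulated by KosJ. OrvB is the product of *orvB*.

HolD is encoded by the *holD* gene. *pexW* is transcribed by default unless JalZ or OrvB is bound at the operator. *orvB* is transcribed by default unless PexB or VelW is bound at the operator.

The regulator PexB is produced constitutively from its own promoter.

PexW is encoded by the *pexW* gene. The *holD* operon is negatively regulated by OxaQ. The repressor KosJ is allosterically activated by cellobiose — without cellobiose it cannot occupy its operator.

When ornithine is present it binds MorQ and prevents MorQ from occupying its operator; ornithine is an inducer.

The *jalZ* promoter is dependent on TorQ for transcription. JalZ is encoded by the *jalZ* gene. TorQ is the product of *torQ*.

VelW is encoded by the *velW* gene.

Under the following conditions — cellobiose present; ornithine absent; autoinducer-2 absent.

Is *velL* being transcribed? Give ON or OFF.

Autoinducer-2 is absent, so OxaQ is inactive.
With no repressor bound, *holD* is transcribed.
So HolD is produced and active.
Ornithine is absent, so MorQ is active.
With repressor MorQ bound, *torQ* is not transcribed.
So TorQ is not produced.
Required activator TorQ is absent, so *jalZ* is not transcribed.
So JalZ is not produced.
PexB is produced constitutively and is active.
Cellobiose is present, so KosJ is active.
With repressor KosJ bound, *velW* is not transcribed.
So VelW is not produced.
With repressor PexB bound, *orvB* is not transcribed.
So OrvB is not produced.
With no repressor bound, *pexW* is transcribed.
So PexW is produced and active.
With repressor PexW bound, *velL* is not transcribed.

OFF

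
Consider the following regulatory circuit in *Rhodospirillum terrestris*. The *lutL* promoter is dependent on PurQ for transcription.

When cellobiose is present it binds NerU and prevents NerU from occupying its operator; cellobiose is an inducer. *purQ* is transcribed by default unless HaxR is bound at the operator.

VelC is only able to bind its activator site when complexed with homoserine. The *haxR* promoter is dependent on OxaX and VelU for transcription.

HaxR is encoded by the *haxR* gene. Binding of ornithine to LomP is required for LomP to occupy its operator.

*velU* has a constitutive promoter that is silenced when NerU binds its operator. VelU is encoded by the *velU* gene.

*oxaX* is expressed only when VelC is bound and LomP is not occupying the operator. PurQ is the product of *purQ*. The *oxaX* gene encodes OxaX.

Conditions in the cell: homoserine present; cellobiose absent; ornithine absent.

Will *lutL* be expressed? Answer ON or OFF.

Homoserine is present, so VelC is active.
Ornithine is absent, so LomP is inactive.
No repressor is bound and VelC is active, so *oxaX* is transcribed.
So OxaX is produced and active.
Cellobiose is absent, so NerU is active.
With repressor NerU bound, *velU* is not transcribed.
So VelU is not produced.
Required activator VelU is absent, so *haxR* is not transcribed.
So HaxR is not produced.
With no repressor bound, *purQ* is transcribed.
So PurQ is produced and active.
No repressor is bound and PurQ is active, so *lutL* is transcribed.

ON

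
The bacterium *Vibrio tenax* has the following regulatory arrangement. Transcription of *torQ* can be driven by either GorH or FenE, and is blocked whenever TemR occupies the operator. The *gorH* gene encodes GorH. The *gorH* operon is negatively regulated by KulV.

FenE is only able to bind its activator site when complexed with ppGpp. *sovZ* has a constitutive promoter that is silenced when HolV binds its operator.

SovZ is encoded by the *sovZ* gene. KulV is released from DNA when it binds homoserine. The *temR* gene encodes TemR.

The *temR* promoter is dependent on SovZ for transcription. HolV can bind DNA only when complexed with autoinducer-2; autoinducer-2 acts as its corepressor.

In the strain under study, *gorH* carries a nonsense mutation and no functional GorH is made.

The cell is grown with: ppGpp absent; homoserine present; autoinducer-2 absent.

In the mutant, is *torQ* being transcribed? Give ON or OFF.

OFF

GorH is non-functional in this strain, so it has no effect.
Autoinducer-2 is absent, so HolV is inactive.
With no repressor bound, *sovZ* is transcribed.
So SovZ is produced and active.
No repressor is bound and SovZ is active, so *temR* is transcribed.
So TemR is produced and active.
ppGpp is absent, so FenE is inactive.
With repressor TemR bound, *torQ* is not transcribed.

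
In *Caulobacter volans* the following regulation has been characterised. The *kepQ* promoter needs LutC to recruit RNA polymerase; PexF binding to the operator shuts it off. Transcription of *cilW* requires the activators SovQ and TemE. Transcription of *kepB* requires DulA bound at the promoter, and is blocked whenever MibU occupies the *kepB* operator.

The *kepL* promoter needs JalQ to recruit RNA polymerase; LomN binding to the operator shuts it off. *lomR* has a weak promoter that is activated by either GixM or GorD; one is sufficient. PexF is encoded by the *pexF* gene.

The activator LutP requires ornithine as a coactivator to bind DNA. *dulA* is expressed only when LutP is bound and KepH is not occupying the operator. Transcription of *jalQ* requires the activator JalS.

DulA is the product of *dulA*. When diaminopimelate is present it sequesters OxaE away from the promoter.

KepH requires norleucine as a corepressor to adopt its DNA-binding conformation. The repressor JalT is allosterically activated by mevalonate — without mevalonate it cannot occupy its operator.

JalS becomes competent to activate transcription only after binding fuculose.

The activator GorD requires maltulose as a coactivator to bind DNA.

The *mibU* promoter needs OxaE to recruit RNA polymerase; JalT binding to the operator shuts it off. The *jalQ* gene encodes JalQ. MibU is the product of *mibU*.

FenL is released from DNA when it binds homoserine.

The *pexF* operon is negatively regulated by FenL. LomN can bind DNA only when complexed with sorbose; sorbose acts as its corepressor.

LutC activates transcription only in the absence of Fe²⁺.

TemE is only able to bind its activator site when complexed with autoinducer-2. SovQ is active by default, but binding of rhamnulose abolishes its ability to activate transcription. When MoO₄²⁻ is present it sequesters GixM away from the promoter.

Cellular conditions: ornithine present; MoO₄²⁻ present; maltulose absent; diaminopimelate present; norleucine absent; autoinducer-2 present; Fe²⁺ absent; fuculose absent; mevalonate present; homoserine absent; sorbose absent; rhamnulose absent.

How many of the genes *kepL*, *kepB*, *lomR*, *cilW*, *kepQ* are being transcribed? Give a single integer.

Sorbose is absent, so LomN is inactive.
Fuculose is absent, so JalS is inactive.
Required activator JalS is absent, so *jalQ* is not transcribed.
So JalQ is not produced.
Required activator JalQ is absent, so *kepL* is not transcribed.
→ *kepL* is OFF.
Mevalonate is present, so JalT is active.
Diaminopimelate is present, so OxaE is inactive.
With repressor JalT bound, *mibU* is not transcribed.
So MibU is not produced.
Ornithine is present, so LutP is active.
Norleucine is absent, so KepH is inactive.
No repressor is bound and LutP is active, so *dulA* is transcribed.
So DulA is produced and active.
No repressor is bound and DulA is active, so *kepB* is transcribed.
→ *kepB* is ON.
MoO₄²⁻ is present, so GixM is inactive.
Maltulose is absent, so GorD is inactive.
No activator is available at the *lomR* promoter, so *lomR* is not transcribed.
→ *lomR* is OFF.
Rhamnulose is absent, so SovQ is active.
Autoinducer-2 is present, so TemE is active.
No repressor is bound and SovQ and TemE are active, so *cilW* is transcribed.
→ *cilW* is ON.
Fe²⁺ is absent, so LutC is active.
Homoserine is absent, so FenL is active.
With repressor FenL bound, *pexF* is not transcribed.
So PexF is not produced.
No repressor is bound and LutC is active, so *kepQ* is transcribed.
→ *kepQ* is ON.
3 of the 5 genes are transcribed.

3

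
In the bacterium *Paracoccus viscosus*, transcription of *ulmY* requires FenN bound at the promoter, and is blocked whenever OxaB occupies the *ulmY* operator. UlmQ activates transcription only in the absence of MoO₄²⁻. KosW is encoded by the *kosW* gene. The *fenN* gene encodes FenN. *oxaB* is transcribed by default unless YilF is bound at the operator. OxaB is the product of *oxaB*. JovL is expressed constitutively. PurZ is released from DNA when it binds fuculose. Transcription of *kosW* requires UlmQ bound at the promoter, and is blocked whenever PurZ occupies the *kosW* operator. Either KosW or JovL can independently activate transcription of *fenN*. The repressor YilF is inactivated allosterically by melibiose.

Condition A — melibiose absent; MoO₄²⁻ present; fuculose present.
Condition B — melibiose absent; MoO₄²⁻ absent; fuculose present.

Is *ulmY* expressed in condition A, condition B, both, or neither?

both

Condition A:
Melibiose is absent, so YilF is active.
With repressor YilF bound, *oxaB* is not transcribed.
So OxaB is not produced.
MoO₄²⁻ is present, so UlmQ is inactive.
Fuculose is present, so PurZ is inactive.
Required activator UlmQ is absent, so *kosW* is not transcribed.
So KosW is not produced.
JovL is produced constitutively and is active.
Activator JovL is present, so *fenN* is transcribed.
So FenN is produced and active.
No repressor is bound and FenN is active, so *ulmY* is transcribed.
→ *ulmY* is ON in A.
Condition B:
Melibiose is absent, so YilF is active.
With repressor YilF bound, *oxaB* is not transcribed.
So OxaB is not produced.
MoO₄²⁻ is absent, so UlmQ is active.
Fuculose is present, so PurZ is inactive.
No repressor is bound and UlmQ is active, so *kosW* is transcribed.
So KosW is produced and active.
JovL is produced constitutively and is active.
Activator KosW is present, so *fenN* is transcribed.
So FenN is produced and active.
No repressor is bound and FenN is active, so *ulmY* is transcribed.
→ *ulmY* is ON in B.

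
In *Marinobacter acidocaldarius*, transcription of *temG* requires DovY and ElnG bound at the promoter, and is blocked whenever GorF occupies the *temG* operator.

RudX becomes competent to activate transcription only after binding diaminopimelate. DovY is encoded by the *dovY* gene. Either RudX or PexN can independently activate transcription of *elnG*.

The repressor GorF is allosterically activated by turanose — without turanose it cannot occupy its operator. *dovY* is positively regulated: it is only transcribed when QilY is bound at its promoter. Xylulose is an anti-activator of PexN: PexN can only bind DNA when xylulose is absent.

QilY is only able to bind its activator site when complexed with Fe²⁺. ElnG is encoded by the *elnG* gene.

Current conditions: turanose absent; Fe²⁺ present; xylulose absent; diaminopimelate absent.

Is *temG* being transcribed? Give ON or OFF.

ON

Turanose is absent, so GorF is inactive.
Fe²⁺ is present, so QilY is active.
No repressor is bound and QilY is active, so *dovY* is transcribed.
So DovY is produced and active.
Diaminopimelate is absent, so RudX is inactive.
Xylulose is absent, so PexN is active.
Activator PexN is present, so *elnG* is transcribed.
So ElnG is produced and active.
No repressor is bound and DovY and ElnG are active, so *temG* is transcribed.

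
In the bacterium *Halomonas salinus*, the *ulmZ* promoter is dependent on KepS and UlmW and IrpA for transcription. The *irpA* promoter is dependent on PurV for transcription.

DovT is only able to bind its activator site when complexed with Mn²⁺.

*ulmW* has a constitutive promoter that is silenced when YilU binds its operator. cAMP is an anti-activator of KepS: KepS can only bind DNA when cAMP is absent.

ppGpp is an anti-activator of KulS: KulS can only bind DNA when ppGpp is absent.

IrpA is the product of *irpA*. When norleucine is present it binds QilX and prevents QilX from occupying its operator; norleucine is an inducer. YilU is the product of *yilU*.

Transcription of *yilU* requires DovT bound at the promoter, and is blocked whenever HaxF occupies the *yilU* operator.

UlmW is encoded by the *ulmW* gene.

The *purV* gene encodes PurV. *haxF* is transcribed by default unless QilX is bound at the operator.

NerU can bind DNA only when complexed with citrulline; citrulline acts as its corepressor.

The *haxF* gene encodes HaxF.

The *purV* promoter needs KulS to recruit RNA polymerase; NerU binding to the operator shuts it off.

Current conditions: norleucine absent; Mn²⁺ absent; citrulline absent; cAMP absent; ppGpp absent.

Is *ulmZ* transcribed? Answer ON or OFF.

ON

cAMP is absent, so KepS is active.
Mn²⁺ is absent, so DovT is inactive.
Norleucine is absent, so QilX is active.
With repressor QilX bound, *haxF* is not transcribed.
So HaxF is not produced.
Required activator DovT is absent, so *yilU* is not transcribed.
So YilU is not produced.
With no repressor bound, *ulmW* is transcribed.
So UlmW is produced and active.
ppGpp is absent, so KulS is active.
Citrulline is absent, so NerU is inactive.
No repressor is bound and KulS is active, so *purV* is transcribed.
So PurV is produced and active.
No repressor is bound and PurV is active, so *irpA* is transcribed.
So IrpA is produced and active.
No repressor is bound and KepS and UlmW and IrpA are active, so *ulmZ* is transcribed.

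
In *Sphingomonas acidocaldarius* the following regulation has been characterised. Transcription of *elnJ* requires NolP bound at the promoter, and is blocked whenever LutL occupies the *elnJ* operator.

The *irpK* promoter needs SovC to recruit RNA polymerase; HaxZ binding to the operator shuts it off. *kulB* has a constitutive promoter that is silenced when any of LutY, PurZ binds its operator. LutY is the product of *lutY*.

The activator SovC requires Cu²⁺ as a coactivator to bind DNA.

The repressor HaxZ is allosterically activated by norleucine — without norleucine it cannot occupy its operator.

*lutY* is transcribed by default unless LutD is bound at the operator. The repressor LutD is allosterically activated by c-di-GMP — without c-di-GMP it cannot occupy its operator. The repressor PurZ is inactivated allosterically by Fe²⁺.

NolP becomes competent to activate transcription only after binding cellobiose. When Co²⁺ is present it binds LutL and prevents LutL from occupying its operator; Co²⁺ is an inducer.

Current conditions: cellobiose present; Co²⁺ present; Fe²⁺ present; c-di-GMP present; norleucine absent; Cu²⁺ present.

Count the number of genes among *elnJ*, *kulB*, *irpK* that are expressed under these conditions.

Cellobiose is present, so NolP is active.
Co²⁺ is present, so LutL is inactive.
No repressor is bound and NolP is active, so *elnJ* is transcribed.
→ *elnJ* is ON.
c-di-GMP is present, so LutD is active.
With repressor LutD bound, *lutY* is not transcribed.
So LutY is not produced.
Fe²⁺ is present, so PurZ is inactive.
With no repressor bound, *kulB* is transcribed.
→ *kulB* is ON.
Cu²⁺ is present, so SovC is active.
Norleucine is absent, so HaxZ is inactive.
No repressor is bound and SovC is active, so *irpK* is transcribed.
→ *irpK* is ON.
3 of the 3 genes are transcribed.

3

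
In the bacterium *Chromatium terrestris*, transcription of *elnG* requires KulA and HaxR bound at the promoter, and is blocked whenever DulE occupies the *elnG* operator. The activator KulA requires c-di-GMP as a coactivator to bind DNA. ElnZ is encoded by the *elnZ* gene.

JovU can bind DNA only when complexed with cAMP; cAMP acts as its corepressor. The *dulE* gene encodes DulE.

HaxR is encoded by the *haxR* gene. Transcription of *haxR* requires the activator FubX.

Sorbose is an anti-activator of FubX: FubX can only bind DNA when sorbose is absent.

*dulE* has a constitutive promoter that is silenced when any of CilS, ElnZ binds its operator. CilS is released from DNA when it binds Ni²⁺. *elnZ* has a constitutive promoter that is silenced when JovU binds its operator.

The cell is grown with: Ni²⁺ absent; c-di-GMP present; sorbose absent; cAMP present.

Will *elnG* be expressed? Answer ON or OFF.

c-di-GMP is present, so KulA is active.
Ni²⁺ is absent, so CilS is active.
cAMP is present, so JovU is active.
With repressor JovU bound, *elnZ* is not transcribed.
So ElnZ is not produced.
With repressor CilS bound, *dulE* is not transcribed.
So DulE is not produced.
Sorbose is absent, so FubX is active.
No repressor is bound and FubX is active, so *haxR* is transcribed.
So HaxR is produced and active.
No repressor is bound and KulA and HaxR are active, so *elnG* is transcribed.

ON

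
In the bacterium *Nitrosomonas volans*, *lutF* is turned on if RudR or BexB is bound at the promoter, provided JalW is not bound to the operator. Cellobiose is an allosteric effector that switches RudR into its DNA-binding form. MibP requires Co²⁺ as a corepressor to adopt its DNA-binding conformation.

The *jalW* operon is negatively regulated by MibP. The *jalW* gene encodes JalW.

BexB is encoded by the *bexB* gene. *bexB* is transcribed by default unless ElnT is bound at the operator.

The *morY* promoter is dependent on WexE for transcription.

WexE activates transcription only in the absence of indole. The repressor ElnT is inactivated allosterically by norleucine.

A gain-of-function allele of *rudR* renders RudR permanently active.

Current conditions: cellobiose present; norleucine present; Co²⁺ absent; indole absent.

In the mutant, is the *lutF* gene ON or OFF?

OFF

RudR is constitutively active in this strain.
Co²⁺ is absent, so MibP is inactive.
With no repressor bound, *jalW* is transcribed.
So JalW is produced and active.
Norleucine is present, so ElnT is inactive.
With no repressor bound, *bexB* is transcribed.
So BexB is produced and active.
With repressor JalW bound, *lutF* is not transcribed.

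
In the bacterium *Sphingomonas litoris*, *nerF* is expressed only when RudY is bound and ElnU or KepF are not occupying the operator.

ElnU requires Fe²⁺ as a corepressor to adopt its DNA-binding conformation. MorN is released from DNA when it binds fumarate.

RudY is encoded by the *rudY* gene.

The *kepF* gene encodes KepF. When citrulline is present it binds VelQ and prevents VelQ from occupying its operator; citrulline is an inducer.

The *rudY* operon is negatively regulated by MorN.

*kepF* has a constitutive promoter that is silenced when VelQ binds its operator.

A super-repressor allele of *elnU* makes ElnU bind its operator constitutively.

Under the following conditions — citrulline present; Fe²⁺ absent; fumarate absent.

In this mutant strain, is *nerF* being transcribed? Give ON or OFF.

OFF

ElnU is constitutively active in this strain.
Fumarate is absent, so MorN is active.
With repressor MorN bound, *rudY* is not transcribed.
So RudY is not produced.
Citrulline is present, so VelQ is inactive.
With no repressor bound, *kepF* is transcribed.
So KepF is produced and active.
With repressor ElnU bound, *nerF* is not transcribed.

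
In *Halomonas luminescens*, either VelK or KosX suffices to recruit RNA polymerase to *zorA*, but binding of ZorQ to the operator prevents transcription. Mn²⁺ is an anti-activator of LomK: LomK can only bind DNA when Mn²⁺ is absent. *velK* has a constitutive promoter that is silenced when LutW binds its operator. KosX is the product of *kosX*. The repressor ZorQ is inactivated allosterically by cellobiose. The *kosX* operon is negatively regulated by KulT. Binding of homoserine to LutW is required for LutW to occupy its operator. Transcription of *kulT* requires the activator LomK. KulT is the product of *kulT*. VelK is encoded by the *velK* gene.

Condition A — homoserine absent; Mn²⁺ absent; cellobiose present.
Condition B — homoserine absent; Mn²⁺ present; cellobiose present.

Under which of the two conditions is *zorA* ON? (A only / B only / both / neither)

both

Condition A:
Homoserine is absent, so LutW is inactive.
With no repressor bound, *velK* is transcribed.
So VelK is produced and active.
Mn²⁺ is absent, so LomK is active.
No repressor is bound and LomK is active, so *kulT* is transcribed.
So KulT is produced and active.
With repressor KulT bound, *kosX* is not transcribed.
So KosX is not produced.
Cellobiose is present, so ZorQ is inactive.
Activator VelK is present, so *zorA* is transcribed.
→ *zorA* is ON in A.
Condition B:
Homoserine is absent, so LutW is inactive.
With no repressor bound, *velK* is transcribed.
So VelK is produced and active.
Mn²⁺ is present, so LomK is inactive.
Required activator LomK is absent, so *kulT* is not transcribed.
So KulT is not produced.
With no repressor bound, *kosX* is transcribed.
So KosX is produced and active.
Cellobiose is present, so ZorQ is inactive.
Activator VelK is present, so *zorA* is transcribed.
→ *zorA* is ON in B.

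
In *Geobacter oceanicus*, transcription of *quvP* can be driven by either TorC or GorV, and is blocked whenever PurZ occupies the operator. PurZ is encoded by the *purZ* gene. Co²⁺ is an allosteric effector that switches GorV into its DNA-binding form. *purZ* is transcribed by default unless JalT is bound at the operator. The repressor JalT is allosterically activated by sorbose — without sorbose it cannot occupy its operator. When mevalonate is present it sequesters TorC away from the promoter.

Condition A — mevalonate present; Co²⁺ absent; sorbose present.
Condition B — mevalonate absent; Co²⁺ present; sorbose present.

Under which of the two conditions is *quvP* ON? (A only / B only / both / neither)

B only

Condition A:
Mevalonate is present, so TorC is inactive.
Co²⁺ is absent, so GorV is inactive.
Sorbose is present, so JalT is active.
With repressor JalT bound, *purZ* is not transcribed.
So PurZ is not produced.
No activator is available at the *quvP* promoter, so *quvP* is not transcribed.
→ *quvP* is OFF in A.
Condition B:
Mevalonate is absent, so TorC is active.
Co²⁺ is present, so GorV is active.
Sorbose is present, so JalT is active.
With repressor JalT bound, *purZ* is not transcribed.
So PurZ is not produced.
Activator TorC is present, so *quvP* is transcribed.
→ *quvP* is ON in B.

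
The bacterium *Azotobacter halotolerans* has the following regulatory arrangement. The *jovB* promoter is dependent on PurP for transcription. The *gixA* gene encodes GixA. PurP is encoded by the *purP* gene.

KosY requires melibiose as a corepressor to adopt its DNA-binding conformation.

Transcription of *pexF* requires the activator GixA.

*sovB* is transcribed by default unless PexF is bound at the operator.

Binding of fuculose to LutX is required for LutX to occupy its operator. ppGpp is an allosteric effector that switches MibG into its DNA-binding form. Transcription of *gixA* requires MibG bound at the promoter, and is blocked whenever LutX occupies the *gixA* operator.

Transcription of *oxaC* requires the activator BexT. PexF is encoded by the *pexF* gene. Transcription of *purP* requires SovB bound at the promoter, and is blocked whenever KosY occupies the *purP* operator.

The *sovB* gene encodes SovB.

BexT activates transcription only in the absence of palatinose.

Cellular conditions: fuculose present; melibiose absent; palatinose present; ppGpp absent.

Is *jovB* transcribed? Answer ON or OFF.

Fuculose is present, so LutX is active.
ppGpp is absent, so MibG is inactive.
With repressor LutX bound, *gixA* is not transcribed.
So GixA is not produced.
Required activator GixA is absent, so *pexF* is not transcribed.
So PexF is not produced.
With no repressor bound, *sovB* is transcribed.
So SovB is produced and active.
Melibiose is absent, so KosY is inactive.
No repressor is bound and SovB is active, so *purP* is transcribed.
So PurP is produced and active.
No repressor is bound and PurP is active, so *jovB* is transcribed.

ON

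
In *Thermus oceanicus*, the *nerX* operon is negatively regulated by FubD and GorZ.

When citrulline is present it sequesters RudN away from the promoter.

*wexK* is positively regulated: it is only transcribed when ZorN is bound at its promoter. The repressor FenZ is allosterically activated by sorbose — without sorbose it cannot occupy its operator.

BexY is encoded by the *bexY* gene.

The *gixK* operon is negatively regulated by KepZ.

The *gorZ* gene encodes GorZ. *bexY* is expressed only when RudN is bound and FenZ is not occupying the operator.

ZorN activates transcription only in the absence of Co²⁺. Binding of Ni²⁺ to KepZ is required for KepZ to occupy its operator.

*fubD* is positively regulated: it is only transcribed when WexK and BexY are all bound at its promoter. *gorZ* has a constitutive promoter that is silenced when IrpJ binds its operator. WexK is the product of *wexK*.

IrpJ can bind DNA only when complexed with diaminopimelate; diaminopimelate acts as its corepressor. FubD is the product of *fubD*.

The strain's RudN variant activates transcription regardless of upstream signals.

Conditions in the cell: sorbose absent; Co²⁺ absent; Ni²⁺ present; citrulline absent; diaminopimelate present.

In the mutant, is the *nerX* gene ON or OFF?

Co²⁺ is absent, so ZorN is active.
No repressor is bound and ZorN is active, so *wexK* is transcribed.
So WexK is produced and active.
RudN is constitutively active in this strain.
Sorbose is absent, so FenZ is inactive.
No repressor is bound and RudN is active, so *bexY* is transcribed.
So BexY is produced and active.
No repressor is bound and WexK and BexY are active, so *fubD* is transcribed.
So FubD is produced and active.
Diaminopimelate is present, so IrpJ is active.
With repressor IrpJ bound, *gorZ* is not transcribed.
So GorZ is not produced.
With repressor FubD bound, *nerX* is not transcribed.

OFF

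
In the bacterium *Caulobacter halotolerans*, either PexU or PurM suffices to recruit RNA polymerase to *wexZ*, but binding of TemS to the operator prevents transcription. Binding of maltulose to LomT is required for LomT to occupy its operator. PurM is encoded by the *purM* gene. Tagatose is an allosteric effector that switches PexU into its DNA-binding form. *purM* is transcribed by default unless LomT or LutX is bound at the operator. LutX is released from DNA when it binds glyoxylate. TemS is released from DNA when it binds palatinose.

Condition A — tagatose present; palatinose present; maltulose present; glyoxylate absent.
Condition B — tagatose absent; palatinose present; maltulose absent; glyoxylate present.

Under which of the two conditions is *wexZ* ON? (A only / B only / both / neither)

both

Condition A:
Tagatose is present, so PexU is active.
Palatinose is present, so TemS is inactive.
Maltulose is present, so LomT is active.
Glyoxylate is absent, so LutX is active.
With repressor LomT bound, *purM* is not transcribed.
So PurM is not produced.
Activator PexU is present, so *wexZ* is transcribed.
→ *wexZ* is ON in A.
Condition B:
Tagatose is absent, so PexU is inactive.
Palatinose is present, so TemS is inactive.
Maltulose is absent, so LomT is inactive.
Glyoxylate is present, so LutX is inactive.
With no repressor bound, *purM* is transcribed.
So PurM is produced and active.
Activator PurM is present, so *wexZ* is transcribed.
→ *wexZ* is ON in B.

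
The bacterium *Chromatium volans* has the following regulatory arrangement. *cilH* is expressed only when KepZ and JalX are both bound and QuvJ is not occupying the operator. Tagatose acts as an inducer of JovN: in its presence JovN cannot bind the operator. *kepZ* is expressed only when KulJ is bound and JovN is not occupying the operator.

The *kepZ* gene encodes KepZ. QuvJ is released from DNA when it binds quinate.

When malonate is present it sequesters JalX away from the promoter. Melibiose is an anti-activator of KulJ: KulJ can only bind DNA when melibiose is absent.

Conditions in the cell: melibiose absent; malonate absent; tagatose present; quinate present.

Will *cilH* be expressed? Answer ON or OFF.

ON

Quinate is present, so QuvJ is inactive.
Melibiose is absent, so KulJ is active.
Tagatose is present, so JovN is inactive.
No repressor is bound and KulJ is active, so *kepZ* is transcribed.
So KepZ is produced and active.
Malonate is absent, so JalX is active.
No repressor is bound and KepZ and JalX are active, so *cilH* is transcribed.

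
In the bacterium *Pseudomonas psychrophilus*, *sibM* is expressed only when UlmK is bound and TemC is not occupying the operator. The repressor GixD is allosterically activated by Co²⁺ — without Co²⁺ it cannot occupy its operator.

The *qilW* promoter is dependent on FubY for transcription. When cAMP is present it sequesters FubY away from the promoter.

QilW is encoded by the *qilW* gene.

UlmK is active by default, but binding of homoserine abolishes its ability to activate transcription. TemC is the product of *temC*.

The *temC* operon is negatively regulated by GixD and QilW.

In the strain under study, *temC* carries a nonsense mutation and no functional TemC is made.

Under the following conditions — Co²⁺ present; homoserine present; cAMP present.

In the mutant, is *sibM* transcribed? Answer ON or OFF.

Homoserine is present, so UlmK is inactive.
TemC is non-functional in this strain, so it has no effect.
Required activator UlmK is absent, so *sibM* is not transcribed.

OFF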